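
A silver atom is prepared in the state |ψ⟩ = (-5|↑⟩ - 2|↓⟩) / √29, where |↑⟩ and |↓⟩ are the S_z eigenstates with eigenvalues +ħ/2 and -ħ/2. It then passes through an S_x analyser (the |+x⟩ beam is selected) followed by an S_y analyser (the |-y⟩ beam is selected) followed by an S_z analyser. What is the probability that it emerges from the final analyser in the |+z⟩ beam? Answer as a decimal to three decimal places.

First analyser (S_x): P(|+x⟩) = |⟨+x|ψ⟩|² = 49/58.
After stage 1 the state is |+x⟩; P(|-y⟩) = |⟨-y|+x⟩|² = 1/2.
After stage 2 the state is |-y⟩; P(|+z⟩) = |⟨+z|-y⟩|² = 1/2.
Joint probability = 49/58 × 1/2 × 1/2 = 0.211.

0.211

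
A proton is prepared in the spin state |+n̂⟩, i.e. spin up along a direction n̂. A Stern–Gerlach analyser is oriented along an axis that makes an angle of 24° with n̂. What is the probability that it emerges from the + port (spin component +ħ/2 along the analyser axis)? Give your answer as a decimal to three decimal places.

0.957

For spin-½, the probability of finding spin-up along an axis at angle θ to the initial spin direction is cos²(θ/2); spin-down is sin²(θ/2).
θ = 24°, so P = cos²(12°) ≈ 0.957.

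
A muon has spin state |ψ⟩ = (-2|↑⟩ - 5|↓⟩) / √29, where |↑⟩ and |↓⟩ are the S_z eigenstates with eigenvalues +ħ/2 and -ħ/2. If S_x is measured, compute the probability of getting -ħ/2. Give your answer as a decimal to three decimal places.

|-x⟩ = (|↑⟩ - |↓⟩)/√2, so ⟨-x|ψ⟩ = (3) / (√2·√29).
P = |3|² / 58 = 9/58.

0.155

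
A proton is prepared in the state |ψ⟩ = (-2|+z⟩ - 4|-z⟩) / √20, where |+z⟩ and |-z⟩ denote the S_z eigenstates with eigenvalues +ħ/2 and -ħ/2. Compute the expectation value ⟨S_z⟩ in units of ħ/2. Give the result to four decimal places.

⟨σ_z⟩ = |a|² - |b|² divided by |a|²+|b|², with a, b the |+z⟩, |-z⟩ amplitudes.
= (4 - 16)/20 = -12/20.
⟨S_z⟩ = (ħ/2)·⟨σ_z⟩.

-0.6000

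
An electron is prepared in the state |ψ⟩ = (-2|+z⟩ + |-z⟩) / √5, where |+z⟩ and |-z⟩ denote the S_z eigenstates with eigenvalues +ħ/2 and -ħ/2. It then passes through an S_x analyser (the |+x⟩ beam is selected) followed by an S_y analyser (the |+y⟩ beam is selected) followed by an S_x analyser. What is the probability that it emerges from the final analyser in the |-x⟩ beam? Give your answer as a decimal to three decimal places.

0.025

First analyser (S_x): P(|+x⟩) = |⟨+x|ψ⟩|² = 1/10.
After stage 1 the state is |+x⟩; P(|+y⟩) = |⟨+y|+x⟩|² = 1/2.
After stage 2 the state is |+y⟩; P(|-x⟩) = |⟨-x|+y⟩|² = 1/2.
Joint probability = 1/10 × 1/2 × 1/2 = 0.025.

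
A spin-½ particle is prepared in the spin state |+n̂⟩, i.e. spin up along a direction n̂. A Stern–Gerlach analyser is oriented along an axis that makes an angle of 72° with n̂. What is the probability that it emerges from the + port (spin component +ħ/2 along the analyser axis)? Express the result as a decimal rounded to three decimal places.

For spin-½, the probability of finding spin-up along an axis at angle θ to the initial spin direction is cos²(θ/2); spin-down is sin²(θ/2).
θ = 72°, so P = cos²(36°) ≈ 0.655.

0.655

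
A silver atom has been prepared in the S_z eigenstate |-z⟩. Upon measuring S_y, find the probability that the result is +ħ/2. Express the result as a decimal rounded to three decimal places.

In the S_z basis, |-z⟩ = |↓⟩ and |+y⟩ = (|↑⟩ + i|↓⟩)/√2.
|⟨+y|-z⟩|² = 1/2.

0.500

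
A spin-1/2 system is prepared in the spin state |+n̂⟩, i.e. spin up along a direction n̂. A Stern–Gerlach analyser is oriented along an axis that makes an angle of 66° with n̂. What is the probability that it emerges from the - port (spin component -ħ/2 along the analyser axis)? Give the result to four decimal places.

0.2966

For spin-½, the probability of finding spin-up along an axis at angle θ to the initial spin direction is cos²(θ/2); spin-down is sin²(θ/2).
θ = 66°, so P = sin²(33°) ≈ 0.2966.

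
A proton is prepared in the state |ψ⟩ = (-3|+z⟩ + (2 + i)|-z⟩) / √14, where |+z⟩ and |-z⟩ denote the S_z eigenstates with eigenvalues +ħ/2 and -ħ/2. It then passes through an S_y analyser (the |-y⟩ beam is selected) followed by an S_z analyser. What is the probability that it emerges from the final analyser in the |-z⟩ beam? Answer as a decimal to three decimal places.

0.357

First analyser (S_y): P(|-y⟩) = |⟨-y|ψ⟩|² = 20/28.
After stage 1 the state is |-y⟩; P(|-z⟩) = |⟨-z|-y⟩|² = 1/2.
Joint probability = 20/28 × 1/2 = 0.357.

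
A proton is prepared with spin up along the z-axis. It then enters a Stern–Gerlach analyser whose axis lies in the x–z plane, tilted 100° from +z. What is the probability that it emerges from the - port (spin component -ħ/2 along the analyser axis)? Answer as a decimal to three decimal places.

For spin-½, the probability of finding spin-up along an axis at angle θ to the initial spin direction is cos²(θ/2); spin-down is sin²(θ/2).
θ = 100°, so P = sin²(50°) ≈ 0.587.

0.587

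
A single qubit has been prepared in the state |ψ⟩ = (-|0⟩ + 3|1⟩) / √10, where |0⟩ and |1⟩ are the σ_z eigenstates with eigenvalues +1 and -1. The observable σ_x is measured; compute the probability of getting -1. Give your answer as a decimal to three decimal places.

0.800

|-x⟩ = (|0⟩ - |1⟩)/√2, so ⟨-x|ψ⟩ = (-4) / (√2·√10).
P = |-4|² / 20 = 16/20.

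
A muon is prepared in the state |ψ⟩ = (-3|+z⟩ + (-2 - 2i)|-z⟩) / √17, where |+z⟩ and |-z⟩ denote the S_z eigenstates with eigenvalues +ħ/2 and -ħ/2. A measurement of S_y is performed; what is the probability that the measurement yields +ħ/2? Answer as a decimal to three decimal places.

0.853

|+y⟩ = (|+z⟩ + i|-z⟩)/√2, so ⟨+y|ψ⟩ = (-5 + 2i) / (√2·√17).
P = |-5 + 2i|² / 34 = 29/34.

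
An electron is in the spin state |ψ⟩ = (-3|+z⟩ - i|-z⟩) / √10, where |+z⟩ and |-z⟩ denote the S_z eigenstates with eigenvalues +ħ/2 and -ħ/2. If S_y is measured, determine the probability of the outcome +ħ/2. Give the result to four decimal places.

|+y⟩ = (|+z⟩ + i|-z⟩)/√2, so ⟨+y|ψ⟩ = (-4) / (√2·√10).
P = |-4|² / 20 = 16/20.

0.8000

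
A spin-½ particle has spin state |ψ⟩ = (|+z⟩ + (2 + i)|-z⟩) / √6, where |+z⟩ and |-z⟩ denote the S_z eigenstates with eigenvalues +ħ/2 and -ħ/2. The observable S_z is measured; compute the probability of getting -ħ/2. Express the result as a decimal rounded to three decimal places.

0.833

The -ħ/2 outcome corresponds to |-z⟩. Its amplitude in |ψ⟩ is (2 + i)/√6.
P = |2 + i|² / 6 = 5/6.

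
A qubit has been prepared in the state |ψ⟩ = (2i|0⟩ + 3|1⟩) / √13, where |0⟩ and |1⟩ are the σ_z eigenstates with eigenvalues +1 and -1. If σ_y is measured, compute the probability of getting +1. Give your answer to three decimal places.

|+y⟩ = (|0⟩ + i|1⟩)/√2, so ⟨+y|ψ⟩ = (-i) / (√2·√13).
P = |-i|² / 26 = 1/26.

0.038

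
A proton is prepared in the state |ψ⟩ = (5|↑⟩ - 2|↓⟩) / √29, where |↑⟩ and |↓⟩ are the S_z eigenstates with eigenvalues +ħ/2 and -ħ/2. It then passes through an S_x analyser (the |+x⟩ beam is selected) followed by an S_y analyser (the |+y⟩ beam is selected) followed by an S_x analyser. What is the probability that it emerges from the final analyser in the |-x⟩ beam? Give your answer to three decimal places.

First analyser (S_x): P(|+x⟩) = |⟨+x|ψ⟩|² = 9/58.
After stage 1 the state is |+x⟩; P(|+y⟩) = |⟨+y|+x⟩|² = 1/2.
After stage 2 the state is |+y⟩; P(|-x⟩) = |⟨-x|+y⟩|² = 1/2.
Joint probability = 9/58 × 1/2 × 1/2 = 0.039.

0.039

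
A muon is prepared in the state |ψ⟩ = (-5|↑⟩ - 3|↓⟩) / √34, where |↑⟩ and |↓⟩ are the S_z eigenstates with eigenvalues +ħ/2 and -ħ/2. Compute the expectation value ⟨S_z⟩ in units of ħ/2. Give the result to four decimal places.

0.4706

⟨σ_z⟩ = |a|² - |b|² divided by |a|²+|b|², with a, b the |↑⟩, |↓⟩ amplitudes.
= (25 - 9)/34 = 16/34.
⟨S_z⟩ = (ħ/2)·⟨σ_z⟩.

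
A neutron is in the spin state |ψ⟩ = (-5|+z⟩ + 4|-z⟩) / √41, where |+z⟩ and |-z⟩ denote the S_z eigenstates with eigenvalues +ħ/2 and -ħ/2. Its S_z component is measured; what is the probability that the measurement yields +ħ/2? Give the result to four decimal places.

The +ħ/2 outcome corresponds to |+z⟩. Its amplitude in |ψ⟩ is -5/√41.
P = |-5|² / 41 = 25/41.

0.6098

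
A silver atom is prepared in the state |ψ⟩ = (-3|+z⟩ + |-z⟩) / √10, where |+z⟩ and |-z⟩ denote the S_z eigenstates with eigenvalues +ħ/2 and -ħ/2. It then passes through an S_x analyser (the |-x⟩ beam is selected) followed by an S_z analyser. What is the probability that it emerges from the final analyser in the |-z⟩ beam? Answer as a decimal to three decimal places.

First analyser (S_x): P(|-x⟩) = |⟨-x|ψ⟩|² = 16/20.
After stage 1 the state is |-x⟩; P(|-z⟩) = |⟨-z|-x⟩|² = 1/2.
Joint probability = 16/20 × 1/2 = 0.400.

0.400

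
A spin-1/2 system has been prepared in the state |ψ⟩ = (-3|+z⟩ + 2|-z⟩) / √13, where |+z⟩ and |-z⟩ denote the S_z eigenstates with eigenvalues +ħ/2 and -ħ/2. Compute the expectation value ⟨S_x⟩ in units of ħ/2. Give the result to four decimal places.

⟨σ_x⟩ = 2 Re(a* b)/(|a|²+|b|²) with a = -3, b = 2.
a* b = -6, so ⟨σ_x⟩ = -12/13.
⟨S_x⟩ = (ħ/2)·⟨σ_x⟩.

-0.9231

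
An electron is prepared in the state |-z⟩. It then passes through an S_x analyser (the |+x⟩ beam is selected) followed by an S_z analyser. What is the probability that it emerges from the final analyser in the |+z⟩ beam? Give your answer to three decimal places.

0.250

First analyser (S_x): from |-z⟩, P(|+x⟩) = 1/2.
After stage 1 the state is |+x⟩; P(|+z⟩) = |⟨+z|+x⟩|² = 1/2.
Joint probability = 1/2 × 1/2 = 0.250.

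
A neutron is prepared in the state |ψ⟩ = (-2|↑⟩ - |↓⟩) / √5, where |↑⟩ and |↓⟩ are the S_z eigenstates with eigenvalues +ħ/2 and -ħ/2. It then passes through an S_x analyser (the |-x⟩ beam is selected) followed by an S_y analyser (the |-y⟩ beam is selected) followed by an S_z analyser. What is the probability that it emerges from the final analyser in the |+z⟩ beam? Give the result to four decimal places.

First analyser (S_x): P(|-x⟩) = |⟨-x|ψ⟩|² = 1/10.
After stage 1 the state is |-x⟩; P(|-y⟩) = |⟨-y|-x⟩|² = 1/2.
After stage 2 the state is |-y⟩; P(|+z⟩) = |⟨+z|-y⟩|² = 1/2.
Joint probability = 1/10 × 1/2 × 1/2 = 0.0250.

0.0250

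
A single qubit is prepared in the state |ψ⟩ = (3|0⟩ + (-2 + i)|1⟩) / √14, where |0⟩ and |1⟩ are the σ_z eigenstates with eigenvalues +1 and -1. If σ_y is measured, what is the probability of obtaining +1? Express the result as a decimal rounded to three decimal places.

|+y⟩ = (|0⟩ + i|1⟩)/√2, so ⟨+y|ψ⟩ = (4 + 2i) / (√2·√14).
P = |4 + 2i|² / 28 = 20/28.

0.714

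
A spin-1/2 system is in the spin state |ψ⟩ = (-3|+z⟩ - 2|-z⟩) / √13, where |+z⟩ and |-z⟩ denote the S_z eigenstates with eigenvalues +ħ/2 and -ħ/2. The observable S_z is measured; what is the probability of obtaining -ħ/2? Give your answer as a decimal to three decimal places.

0.308

The -ħ/2 outcome corresponds to |-z⟩. Its amplitude in |ψ⟩ is -2/√13.
P = |-2|² / 13 = 4/13.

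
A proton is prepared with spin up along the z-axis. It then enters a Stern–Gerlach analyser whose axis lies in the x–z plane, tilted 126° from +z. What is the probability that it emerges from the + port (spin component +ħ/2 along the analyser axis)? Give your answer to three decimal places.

For spin-½, the probability of finding spin-up along an axis at angle θ to the initial spin direction is cos²(θ/2); spin-down is sin²(θ/2).
θ = 126°, so P = cos²(63°) ≈ 0.206.

0.206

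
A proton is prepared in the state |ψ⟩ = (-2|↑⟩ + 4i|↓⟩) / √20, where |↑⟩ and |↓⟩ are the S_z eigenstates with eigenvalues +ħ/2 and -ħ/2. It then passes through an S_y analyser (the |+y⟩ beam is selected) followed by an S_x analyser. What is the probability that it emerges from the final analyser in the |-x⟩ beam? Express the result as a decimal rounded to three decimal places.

0.050

First analyser (S_y): P(|+y⟩) = |⟨+y|ψ⟩|² = 4/40.
After stage 1 the state is |+y⟩; P(|-x⟩) = |⟨-x|+y⟩|² = 1/2.
Joint probability = 4/40 × 1/2 = 0.050.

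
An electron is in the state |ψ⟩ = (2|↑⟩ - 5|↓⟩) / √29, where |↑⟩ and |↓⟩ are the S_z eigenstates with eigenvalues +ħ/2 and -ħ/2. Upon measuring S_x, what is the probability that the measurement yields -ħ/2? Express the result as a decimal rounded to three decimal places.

|-x⟩ = (|↑⟩ - |↓⟩)/√2, so ⟨-x|ψ⟩ = (7) / (√2·√29).
P = |7|² / 58 = 49/58.

0.845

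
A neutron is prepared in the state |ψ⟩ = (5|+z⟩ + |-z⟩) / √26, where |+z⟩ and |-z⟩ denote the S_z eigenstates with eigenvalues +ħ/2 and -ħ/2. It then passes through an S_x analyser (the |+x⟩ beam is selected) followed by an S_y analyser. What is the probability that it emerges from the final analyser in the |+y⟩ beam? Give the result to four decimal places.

0.3462

First analyser (S_x): P(|+x⟩) = |⟨+x|ψ⟩|² = 36/52.
After stage 1 the state is |+x⟩; P(|+y⟩) = |⟨+y|+x⟩|² = 1/2.
Joint probability = 36/52 × 1/2 = 0.3462.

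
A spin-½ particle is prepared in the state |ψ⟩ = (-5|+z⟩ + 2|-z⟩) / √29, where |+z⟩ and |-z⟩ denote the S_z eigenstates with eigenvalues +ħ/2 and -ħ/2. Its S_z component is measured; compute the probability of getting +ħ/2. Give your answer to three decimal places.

The +ħ/2 outcome corresponds to |+z⟩. Its amplitude in |ψ⟩ is -5/√29.
P = |-5|² / 29 = 25/29.

0.862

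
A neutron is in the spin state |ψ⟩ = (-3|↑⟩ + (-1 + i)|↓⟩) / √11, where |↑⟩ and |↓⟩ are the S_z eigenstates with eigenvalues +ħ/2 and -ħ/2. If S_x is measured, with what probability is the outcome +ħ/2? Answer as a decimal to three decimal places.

|+x⟩ = (|↑⟩ + |↓⟩)/√2, so ⟨+x|ψ⟩ = (-4 + i) / (√2·√11).
P = |-4 + i|² / 22 = 17/22.

0.773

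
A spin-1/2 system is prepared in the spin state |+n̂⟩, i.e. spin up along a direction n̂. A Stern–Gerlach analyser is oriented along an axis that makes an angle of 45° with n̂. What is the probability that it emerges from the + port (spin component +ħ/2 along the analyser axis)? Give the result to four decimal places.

0.8536

For spin-½, the probability of finding spin-up along an axis at angle θ to the initial spin direction is cos²(θ/2); spin-down is sin²(θ/2).
θ = 45°, so P = cos²(22.5°) ≈ 0.8536.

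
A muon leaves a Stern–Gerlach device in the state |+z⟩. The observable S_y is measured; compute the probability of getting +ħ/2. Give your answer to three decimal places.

0.500

In the S_z basis, |+z⟩ = |+z⟩ and |+y⟩ = (|+z⟩ + i|-z⟩)/√2.
|⟨+y|+z⟩|² = 1/2.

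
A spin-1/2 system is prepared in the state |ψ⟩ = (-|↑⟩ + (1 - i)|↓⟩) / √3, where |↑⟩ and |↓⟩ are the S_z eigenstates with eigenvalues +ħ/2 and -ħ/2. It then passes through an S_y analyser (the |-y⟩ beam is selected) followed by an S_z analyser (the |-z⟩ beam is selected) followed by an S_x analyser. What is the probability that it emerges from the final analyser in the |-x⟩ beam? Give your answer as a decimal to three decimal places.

First analyser (S_y): P(|-y⟩) = |⟨-y|ψ⟩|² = 1/6.
After stage 1 the state is |-y⟩; P(|-z⟩) = |⟨-z|-y⟩|² = 1/2.
After stage 2 the state is |-z⟩; P(|-x⟩) = |⟨-x|-z⟩|² = 1/2.
Joint probability = 1/6 × 1/2 × 1/2 = 0.042.

0.042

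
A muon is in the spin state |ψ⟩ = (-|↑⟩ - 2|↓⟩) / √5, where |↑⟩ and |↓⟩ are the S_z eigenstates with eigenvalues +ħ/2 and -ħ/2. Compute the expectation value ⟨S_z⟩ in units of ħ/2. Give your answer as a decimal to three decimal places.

⟨σ_z⟩ = |a|² - |b|² divided by |a|²+|b|², with a, b the |↑⟩, |↓⟩ amplitudes.
= (1 - 4)/5 = -3/5.
⟨S_z⟩ = (ħ/2)·⟨σ_z⟩.

-0.600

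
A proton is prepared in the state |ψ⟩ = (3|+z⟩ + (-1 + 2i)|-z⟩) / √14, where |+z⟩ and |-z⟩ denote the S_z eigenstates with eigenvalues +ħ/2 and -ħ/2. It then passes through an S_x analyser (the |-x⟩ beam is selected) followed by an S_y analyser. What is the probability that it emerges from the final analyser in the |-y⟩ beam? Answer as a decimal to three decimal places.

First analyser (S_x): P(|-x⟩) = |⟨-x|ψ⟩|² = 20/28.
After stage 1 the state is |-x⟩; P(|-y⟩) = |⟨-y|-x⟩|² = 1/2.
Joint probability = 20/28 × 1/2 = 0.357.

0.357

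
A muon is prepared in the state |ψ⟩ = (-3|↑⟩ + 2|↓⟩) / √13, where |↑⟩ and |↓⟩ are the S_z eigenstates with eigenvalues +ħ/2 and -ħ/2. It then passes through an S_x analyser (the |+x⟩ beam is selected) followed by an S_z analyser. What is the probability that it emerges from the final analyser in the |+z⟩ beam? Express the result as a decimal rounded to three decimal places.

0.019

First analyser (S_x): P(|+x⟩) = |⟨+x|ψ⟩|² = 1/26.
After stage 1 the state is |+x⟩; P(|+z⟩) = |⟨+z|+x⟩|² = 1/2.
Joint probability = 1/26 × 1/2 = 0.019.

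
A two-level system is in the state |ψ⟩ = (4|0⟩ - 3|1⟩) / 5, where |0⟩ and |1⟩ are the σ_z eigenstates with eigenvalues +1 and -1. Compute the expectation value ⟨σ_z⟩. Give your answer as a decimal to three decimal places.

⟨σ_z⟩ = |a|² - |b|² divided by |a|²+|b|², with a, b the |0⟩, |1⟩ amplitudes.
= (16 - 9)/25 = 7/25.

0.280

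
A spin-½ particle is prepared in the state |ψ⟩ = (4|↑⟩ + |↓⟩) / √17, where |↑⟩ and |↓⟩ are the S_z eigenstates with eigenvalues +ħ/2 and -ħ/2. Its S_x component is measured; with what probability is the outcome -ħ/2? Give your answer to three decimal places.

|-x⟩ = (|↑⟩ - |↓⟩)/√2, so ⟨-x|ψ⟩ = (3) / (√2·√17).
P = |3|² / 34 = 9/34.

0.265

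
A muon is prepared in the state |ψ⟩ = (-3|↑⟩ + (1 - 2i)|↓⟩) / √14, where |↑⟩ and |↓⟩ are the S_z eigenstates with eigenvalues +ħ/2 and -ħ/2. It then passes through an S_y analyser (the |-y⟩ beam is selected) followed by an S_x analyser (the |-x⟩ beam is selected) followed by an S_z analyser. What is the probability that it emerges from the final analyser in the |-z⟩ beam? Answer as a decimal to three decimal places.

First analyser (S_y): P(|-y⟩) = |⟨-y|ψ⟩|² = 2/28.
After stage 1 the state is |-y⟩; P(|-x⟩) = |⟨-x|-y⟩|² = 1/2.
After stage 2 the state is |-x⟩; P(|-z⟩) = |⟨-z|-x⟩|² = 1/2.
Joint probability = 2/28 × 1/2 × 1/2 = 0.018.

0.018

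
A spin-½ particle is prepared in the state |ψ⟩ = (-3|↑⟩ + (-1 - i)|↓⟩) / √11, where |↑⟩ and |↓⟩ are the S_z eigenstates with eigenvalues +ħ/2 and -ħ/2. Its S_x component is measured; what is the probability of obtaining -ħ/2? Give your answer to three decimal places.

|-x⟩ = (|↑⟩ - |↓⟩)/√2, so ⟨-x|ψ⟩ = (-2 + i) / (√2·√11).
P = |-2 + i|² / 22 = 5/22.

0.227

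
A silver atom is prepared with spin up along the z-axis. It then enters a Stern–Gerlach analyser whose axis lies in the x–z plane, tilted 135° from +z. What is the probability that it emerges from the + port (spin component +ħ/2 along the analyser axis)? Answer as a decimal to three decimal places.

0.146

For spin-½, the probability of finding spin-up along an axis at angle θ to the initial spin direction is cos²(θ/2); spin-down is sin²(θ/2).
θ = 135°, so P = cos²(67.5°) ≈ 0.146.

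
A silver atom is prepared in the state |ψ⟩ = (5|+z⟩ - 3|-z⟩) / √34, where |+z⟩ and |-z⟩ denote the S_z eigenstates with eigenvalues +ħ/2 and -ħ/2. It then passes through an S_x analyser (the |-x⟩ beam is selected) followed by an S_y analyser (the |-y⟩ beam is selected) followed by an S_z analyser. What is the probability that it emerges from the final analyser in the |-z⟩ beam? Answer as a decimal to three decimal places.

First analyser (S_x): P(|-x⟩) = |⟨-x|ψ⟩|² = 64/68.
After stage 1 the state is |-x⟩; P(|-y⟩) = |⟨-y|-x⟩|² = 1/2.
After stage 2 the state is |-y⟩; P(|-z⟩) = |⟨-z|-y⟩|² = 1/2.
Joint probability = 64/68 × 1/2 × 1/2 = 0.235.

0.235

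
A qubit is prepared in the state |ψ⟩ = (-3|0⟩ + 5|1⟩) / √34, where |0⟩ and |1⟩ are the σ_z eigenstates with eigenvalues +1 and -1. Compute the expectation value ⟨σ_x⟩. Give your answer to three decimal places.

-0.882

⟨σ_x⟩ = 2 Re(a* b)/(|a|²+|b|²) with a = -3, b = 5.
a* b = -15, so ⟨σ_x⟩ = -30/34.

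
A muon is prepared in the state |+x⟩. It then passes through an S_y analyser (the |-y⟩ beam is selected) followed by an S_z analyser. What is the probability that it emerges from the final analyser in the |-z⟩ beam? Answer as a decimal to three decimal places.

0.250

First analyser (S_y): from |+x⟩, P(|-y⟩) = 1/2.
After stage 1 the state is |-y⟩; P(|-z⟩) = |⟨-z|-y⟩|² = 1/2.
Joint probability = 1/2 × 1/2 = 0.250.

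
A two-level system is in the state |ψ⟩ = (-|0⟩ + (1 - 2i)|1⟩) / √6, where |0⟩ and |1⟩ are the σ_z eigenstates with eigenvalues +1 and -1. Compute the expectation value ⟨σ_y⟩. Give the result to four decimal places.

⟨σ_y⟩ = 2 Im(a* b)/(|a|²+|b|²) with a = -1, b = (1 - 2i).
a* b = (-1 + 2i), so ⟨σ_y⟩ = 4/6.

0.6667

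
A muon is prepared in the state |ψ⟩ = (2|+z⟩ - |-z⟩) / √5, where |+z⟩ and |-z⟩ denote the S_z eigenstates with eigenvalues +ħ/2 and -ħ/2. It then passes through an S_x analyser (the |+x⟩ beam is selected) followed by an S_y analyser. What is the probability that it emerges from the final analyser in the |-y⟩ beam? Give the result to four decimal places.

First analyser (S_x): P(|+x⟩) = |⟨+x|ψ⟩|² = 1/10.
After stage 1 the state is |+x⟩; P(|-y⟩) = |⟨-y|+x⟩|² = 1/2.
Joint probability = 1/10 × 1/2 = 0.0500.

0.0500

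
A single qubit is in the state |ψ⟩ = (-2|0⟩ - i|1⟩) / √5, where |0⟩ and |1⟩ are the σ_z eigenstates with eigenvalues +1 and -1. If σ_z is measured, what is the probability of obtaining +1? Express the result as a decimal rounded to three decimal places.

0.800

The +1 outcome corresponds to |0⟩. Its amplitude in |ψ⟩ is -2/√5.
P = |-2|² / 5 = 4/5.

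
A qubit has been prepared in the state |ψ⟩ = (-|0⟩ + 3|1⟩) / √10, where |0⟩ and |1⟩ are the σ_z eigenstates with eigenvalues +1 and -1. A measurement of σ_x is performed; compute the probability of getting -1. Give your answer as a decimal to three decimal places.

|-x⟩ = (|0⟩ - |1⟩)/√2, so ⟨-x|ψ⟩ = (-4) / (√2·√10).
P = |-4|² / 20 = 16/20.

0.800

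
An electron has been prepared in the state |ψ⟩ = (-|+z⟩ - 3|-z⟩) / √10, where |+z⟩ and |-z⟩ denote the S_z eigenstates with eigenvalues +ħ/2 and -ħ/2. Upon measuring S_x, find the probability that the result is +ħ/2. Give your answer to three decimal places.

|+x⟩ = (|+z⟩ + |-z⟩)/√2, so ⟨+x|ψ⟩ = (-4) / (√2·√10).
P = |-4|² / 20 = 16/20.

0.800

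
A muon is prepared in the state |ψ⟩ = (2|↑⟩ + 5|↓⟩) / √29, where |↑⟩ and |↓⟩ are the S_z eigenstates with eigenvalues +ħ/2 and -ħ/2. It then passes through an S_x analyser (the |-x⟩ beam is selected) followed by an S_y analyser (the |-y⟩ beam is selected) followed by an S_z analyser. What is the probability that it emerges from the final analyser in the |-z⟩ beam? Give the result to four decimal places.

First analyser (S_x): P(|-x⟩) = |⟨-x|ψ⟩|² = 9/58.
After stage 1 the state is |-x⟩; P(|-y⟩) = |⟨-y|-x⟩|² = 1/2.
After stage 2 the state is |-y⟩; P(|-z⟩) = |⟨-z|-y⟩|² = 1/2.
Joint probability = 9/58 × 1/2 × 1/2 = 0.0388.

0.0388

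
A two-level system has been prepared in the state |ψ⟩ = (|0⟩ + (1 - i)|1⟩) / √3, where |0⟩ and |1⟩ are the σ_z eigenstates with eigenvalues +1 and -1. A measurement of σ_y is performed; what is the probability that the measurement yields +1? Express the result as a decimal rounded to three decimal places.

0.167

|+y⟩ = (|0⟩ + i|1⟩)/√2, so ⟨+y|ψ⟩ = (-i) / (√2·√3).
P = |-i|² / 6 = 1/6.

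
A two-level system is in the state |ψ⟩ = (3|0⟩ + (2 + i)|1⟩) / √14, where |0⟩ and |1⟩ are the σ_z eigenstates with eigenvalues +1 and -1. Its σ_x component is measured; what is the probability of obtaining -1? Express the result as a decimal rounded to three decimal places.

0.071

|-x⟩ = (|0⟩ - |1⟩)/√2, so ⟨-x|ψ⟩ = (1 - i) / (√2·√14).
P = |1 - i|² / 28 = 2/28.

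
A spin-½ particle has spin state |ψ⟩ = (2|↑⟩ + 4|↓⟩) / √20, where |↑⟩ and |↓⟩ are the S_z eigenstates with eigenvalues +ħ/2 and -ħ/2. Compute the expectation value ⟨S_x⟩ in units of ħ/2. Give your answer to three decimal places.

⟨σ_x⟩ = 2 Re(a* b)/(|a|²+|b|²) with a = 2, b = 4.
a* b = 8, so ⟨σ_x⟩ = 16/20.
⟨S_x⟩ = (ħ/2)·⟨σ_x⟩.

0.800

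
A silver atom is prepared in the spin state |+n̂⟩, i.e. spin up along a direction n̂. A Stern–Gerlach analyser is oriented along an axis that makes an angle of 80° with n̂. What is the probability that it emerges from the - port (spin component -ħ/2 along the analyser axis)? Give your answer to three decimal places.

0.413

For spin-½, the probability of finding spin-up along an axis at angle θ to the initial spin direction is cos²(θ/2); spin-down is sin²(θ/2).
θ = 80°, so P = sin²(40°) ≈ 0.413.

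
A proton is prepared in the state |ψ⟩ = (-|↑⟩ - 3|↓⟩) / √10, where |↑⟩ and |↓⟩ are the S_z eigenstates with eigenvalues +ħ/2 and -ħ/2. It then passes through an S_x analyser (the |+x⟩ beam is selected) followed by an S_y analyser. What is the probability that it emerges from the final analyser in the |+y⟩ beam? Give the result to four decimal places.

0.4000

First analyser (S_x): P(|+x⟩) = |⟨+x|ψ⟩|² = 16/20.
After stage 1 the state is |+x⟩; P(|+y⟩) = |⟨+y|+x⟩|² = 1/2.
Joint probability = 16/20 × 1/2 = 0.4000.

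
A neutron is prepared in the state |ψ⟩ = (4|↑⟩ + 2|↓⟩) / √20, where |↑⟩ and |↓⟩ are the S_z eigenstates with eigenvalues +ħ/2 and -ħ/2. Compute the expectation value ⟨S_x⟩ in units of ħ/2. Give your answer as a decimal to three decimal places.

⟨σ_x⟩ = 2 Re(a* b)/(|a|²+|b|²) with a = 4, b = 2.
a* b = 8, so ⟨σ_x⟩ = 16/20.
⟨S_x⟩ = (ħ/2)·⟨σ_x⟩.

0.800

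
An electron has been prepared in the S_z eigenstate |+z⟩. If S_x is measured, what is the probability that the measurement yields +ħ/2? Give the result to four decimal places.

0.5000

In the S_z basis, |+z⟩ = |+z⟩ and |+x⟩ = (|+z⟩ + |-z⟩)/√2.
|⟨+x|+z⟩|² = 1/2.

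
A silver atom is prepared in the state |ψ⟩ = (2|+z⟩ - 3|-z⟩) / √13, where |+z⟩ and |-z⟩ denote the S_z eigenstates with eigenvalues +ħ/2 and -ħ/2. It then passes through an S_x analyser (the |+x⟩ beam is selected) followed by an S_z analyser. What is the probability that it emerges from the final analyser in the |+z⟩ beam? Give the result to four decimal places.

First analyser (S_x): P(|+x⟩) = |⟨+x|ψ⟩|² = 1/26.
After stage 1 the state is |+x⟩; P(|+z⟩) = |⟨+z|+x⟩|² = 1/2.
Joint probability = 1/26 × 1/2 = 0.0192.

0.0192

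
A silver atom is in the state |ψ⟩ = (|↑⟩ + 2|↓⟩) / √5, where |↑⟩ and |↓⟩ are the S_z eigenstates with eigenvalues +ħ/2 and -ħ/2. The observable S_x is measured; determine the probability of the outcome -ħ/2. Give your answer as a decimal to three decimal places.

0.100

|-x⟩ = (|↑⟩ - |↓⟩)/√2, so ⟨-x|ψ⟩ = (-1) / (√2·√5).
P = |-1|² / 10 = 1/10.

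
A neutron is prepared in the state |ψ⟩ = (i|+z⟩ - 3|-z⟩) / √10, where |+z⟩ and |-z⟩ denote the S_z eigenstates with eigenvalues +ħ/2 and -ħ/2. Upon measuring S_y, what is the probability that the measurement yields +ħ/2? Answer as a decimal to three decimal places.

|+y⟩ = (|+z⟩ + i|-z⟩)/√2, so ⟨+y|ψ⟩ = (4i) / (√2·√10).
P = |4i|² / 20 = 16/20.

0.800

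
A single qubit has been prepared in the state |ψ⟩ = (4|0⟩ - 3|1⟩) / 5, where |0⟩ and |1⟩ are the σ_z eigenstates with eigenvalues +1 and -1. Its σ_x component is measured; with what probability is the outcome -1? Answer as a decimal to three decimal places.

|-x⟩ = (|0⟩ - |1⟩)/√2, so ⟨-x|ψ⟩ = (7) / (√2·5).
P = |7|² / 50 = 49/50.

0.980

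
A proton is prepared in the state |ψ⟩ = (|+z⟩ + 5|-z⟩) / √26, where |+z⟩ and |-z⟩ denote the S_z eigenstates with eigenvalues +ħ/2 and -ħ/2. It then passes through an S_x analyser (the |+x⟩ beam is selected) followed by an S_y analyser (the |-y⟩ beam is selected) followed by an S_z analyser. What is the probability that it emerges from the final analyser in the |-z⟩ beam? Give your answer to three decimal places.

0.173

First analyser (S_x): P(|+x⟩) = |⟨+x|ψ⟩|² = 36/52.
After stage 1 the state is |+x⟩; P(|-y⟩) = |⟨-y|+x⟩|² = 1/2.
After stage 2 the state is |-y⟩; P(|-z⟩) = |⟨-z|-y⟩|² = 1/2.
Joint probability = 36/52 × 1/2 × 1/2 = 0.173.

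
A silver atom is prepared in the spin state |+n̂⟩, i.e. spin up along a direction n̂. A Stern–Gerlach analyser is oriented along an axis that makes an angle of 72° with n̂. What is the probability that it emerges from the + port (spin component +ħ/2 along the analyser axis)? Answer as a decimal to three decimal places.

For spin-½, the probability of finding spin-up along an axis at angle θ to the initial spin direction is cos²(θ/2); spin-down is sin²(θ/2).
θ = 72°, so P = cos²(36°) ≈ 0.655.

0.655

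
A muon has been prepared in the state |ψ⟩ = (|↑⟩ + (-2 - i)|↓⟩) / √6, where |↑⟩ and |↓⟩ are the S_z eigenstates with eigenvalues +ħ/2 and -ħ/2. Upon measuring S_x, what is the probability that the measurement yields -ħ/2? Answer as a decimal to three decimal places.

0.833

|-x⟩ = (|↑⟩ - |↓⟩)/√2, so ⟨-x|ψ⟩ = (3 + i) / (√2·√6).
P = |3 + i|² / 12 = 10/12.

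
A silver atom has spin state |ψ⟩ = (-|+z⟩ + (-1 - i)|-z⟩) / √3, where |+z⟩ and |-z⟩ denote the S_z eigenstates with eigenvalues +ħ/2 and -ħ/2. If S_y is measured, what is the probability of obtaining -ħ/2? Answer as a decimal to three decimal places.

0.167

|-y⟩ = (|+z⟩ - i|-z⟩)/√2, so ⟨-y|ψ⟩ = (-i) / (√2·√3).
P = |-i|² / 6 = 1/6.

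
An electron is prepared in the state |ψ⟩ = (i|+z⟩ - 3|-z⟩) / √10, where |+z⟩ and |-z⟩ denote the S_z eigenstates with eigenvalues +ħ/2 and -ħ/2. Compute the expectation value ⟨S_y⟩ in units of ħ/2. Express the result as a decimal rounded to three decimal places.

⟨σ_y⟩ = 2 Im(a* b)/(|a|²+|b|²) with a = i, b = -3.
a* b = 3i, so ⟨σ_y⟩ = 6/10.
⟨S_y⟩ = (ħ/2)·⟨σ_y⟩.

0.600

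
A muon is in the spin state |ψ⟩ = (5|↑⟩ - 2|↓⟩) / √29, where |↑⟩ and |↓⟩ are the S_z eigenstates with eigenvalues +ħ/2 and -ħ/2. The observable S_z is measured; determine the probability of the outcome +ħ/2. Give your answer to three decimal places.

0.862

The +ħ/2 outcome corresponds to |↑⟩. Its amplitude in |ψ⟩ is 5/√29.
P = |5|² / 29 = 25/29.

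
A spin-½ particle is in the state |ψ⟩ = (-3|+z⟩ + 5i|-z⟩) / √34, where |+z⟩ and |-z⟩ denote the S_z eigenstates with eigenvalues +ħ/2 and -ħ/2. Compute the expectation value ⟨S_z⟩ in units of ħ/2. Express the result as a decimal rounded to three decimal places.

⟨σ_z⟩ = |a|² - |b|² divided by |a|²+|b|², with a, b the |+z⟩, |-z⟩ amplitudes.
= (9 - 25)/34 = -16/34.
⟨S_z⟩ = (ħ/2)·⟨σ_z⟩.

-0.471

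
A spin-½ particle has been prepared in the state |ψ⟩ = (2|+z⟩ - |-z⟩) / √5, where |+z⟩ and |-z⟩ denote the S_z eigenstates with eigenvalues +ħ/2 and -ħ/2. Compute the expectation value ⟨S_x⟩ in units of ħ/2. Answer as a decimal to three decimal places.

-0.800

⟨σ_x⟩ = 2 Re(a* b)/(|a|²+|b|²) with a = 2, b = -1.
a* b = -2, so ⟨σ_x⟩ = -4/5.
⟨S_x⟩ = (ħ/2)·⟨σ_x⟩.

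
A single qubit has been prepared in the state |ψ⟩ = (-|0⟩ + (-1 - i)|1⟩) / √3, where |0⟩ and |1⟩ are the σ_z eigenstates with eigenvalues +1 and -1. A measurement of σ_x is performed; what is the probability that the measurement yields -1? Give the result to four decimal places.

|-x⟩ = (|0⟩ - |1⟩)/√2, so ⟨-x|ψ⟩ = (i) / (√2·√3).
P = |i|² / 6 = 1/6.

0.1667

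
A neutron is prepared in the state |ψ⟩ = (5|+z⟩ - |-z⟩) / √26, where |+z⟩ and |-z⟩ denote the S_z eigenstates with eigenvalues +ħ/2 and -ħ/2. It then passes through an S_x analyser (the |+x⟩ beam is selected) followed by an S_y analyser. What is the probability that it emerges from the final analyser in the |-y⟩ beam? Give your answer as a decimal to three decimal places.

First analyser (S_x): P(|+x⟩) = |⟨+x|ψ⟩|² = 16/52.
After stage 1 the state is |+x⟩; P(|-y⟩) = |⟨-y|+x⟩|² = 1/2.
Joint probability = 16/52 × 1/2 = 0.154.

0.154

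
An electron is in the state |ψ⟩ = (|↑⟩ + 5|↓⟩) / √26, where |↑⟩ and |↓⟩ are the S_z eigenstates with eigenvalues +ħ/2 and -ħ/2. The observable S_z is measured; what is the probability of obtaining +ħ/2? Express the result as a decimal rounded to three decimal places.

0.038

The +ħ/2 outcome corresponds to |↑⟩. Its amplitude in |ψ⟩ is 1/√26.
P = |1|² / 26 = 1/26.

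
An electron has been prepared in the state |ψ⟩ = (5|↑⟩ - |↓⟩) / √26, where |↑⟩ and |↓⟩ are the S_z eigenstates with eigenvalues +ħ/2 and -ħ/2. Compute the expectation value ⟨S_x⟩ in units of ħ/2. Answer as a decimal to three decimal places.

⟨σ_x⟩ = 2 Re(a* b)/(|a|²+|b|²) with a = 5, b = -1.
a* b = -5, so ⟨σ_x⟩ = -10/26.
⟨S_x⟩ = (ħ/2)·⟨σ_x⟩.

-0.385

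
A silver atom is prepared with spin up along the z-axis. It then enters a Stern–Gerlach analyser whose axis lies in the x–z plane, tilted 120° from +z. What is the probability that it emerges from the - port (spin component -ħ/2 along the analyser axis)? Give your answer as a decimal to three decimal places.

For spin-½, the probability of finding spin-up along an axis at angle θ to the initial spin direction is cos²(θ/2); spin-down is sin²(θ/2).
θ = 120°, so P = sin²(60°) ≈ 0.750.

0.750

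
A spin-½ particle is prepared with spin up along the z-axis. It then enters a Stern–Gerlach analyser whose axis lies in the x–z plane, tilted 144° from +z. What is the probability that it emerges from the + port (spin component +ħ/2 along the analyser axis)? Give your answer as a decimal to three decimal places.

For spin-½, the probability of finding spin-up along an axis at angle θ to the initial spin direction is cos²(θ/2); spin-down is sin²(θ/2).
θ = 144°, so P = cos²(72°) ≈ 0.095.

0.095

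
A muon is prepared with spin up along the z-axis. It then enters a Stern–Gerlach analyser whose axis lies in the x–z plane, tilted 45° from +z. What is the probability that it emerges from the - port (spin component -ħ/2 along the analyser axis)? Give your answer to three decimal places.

For spin-½, the probability of finding spin-up along an axis at angle θ to the initial spin direction is cos²(θ/2); spin-down is sin²(θ/2).
θ = 45°, so P = sin²(22.5°) ≈ 0.146.

0.146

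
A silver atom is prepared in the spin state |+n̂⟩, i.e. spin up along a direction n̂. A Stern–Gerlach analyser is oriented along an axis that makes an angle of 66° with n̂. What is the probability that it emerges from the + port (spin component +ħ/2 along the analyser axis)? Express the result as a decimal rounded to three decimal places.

For spin-½, the probability of finding spin-up along an axis at angle θ to the initial spin direction is cos²(θ/2); spin-down is sin²(θ/2).
θ = 66°, so P = cos²(33°) ≈ 0.703.

0.703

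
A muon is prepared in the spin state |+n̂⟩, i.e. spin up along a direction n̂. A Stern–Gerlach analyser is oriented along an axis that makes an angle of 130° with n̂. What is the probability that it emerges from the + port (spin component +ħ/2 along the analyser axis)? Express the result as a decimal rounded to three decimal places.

For spin-½, the probability of finding spin-up along an axis at angle θ to the initial spin direction is cos²(θ/2); spin-down is sin²(θ/2).
θ = 130°, so P = cos²(65°) ≈ 0.179.

0.179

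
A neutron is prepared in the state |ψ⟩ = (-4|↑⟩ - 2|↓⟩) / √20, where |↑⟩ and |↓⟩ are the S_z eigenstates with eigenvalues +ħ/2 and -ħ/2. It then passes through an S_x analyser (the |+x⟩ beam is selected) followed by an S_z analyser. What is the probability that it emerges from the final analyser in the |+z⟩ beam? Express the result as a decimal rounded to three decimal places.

First analyser (S_x): P(|+x⟩) = |⟨+x|ψ⟩|² = 36/40.
After stage 1 the state is |+x⟩; P(|+z⟩) = |⟨+z|+x⟩|² = 1/2.
Joint probability = 36/40 × 1/2 = 0.450.

0.450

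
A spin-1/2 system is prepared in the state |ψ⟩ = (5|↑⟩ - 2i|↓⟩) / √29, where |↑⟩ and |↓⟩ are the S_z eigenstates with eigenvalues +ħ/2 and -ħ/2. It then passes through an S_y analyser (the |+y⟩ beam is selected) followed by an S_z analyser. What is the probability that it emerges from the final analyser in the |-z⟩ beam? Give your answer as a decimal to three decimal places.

First analyser (S_y): P(|+y⟩) = |⟨+y|ψ⟩|² = 9/58.
After stage 1 the state is |+y⟩; P(|-z⟩) = |⟨-z|+y⟩|² = 1/2.
Joint probability = 9/58 × 1/2 = 0.078.

0.078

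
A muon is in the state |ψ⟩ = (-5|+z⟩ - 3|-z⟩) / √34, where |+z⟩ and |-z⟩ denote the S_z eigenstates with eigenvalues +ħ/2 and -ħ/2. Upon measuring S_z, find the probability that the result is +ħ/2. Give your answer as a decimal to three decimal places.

The +ħ/2 outcome corresponds to |+z⟩. Its amplitude in |ψ⟩ is -5/√34.
P = |-5|² / 34 = 25/34.

0.735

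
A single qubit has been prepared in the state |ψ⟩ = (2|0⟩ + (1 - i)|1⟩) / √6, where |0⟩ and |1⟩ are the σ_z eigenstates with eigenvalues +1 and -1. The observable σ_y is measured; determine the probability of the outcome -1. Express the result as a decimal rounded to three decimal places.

|-y⟩ = (|0⟩ - i|1⟩)/√2, so ⟨-y|ψ⟩ = (3 + i) / (√2·√6).
P = |3 + i|² / 12 = 10/12.

0.833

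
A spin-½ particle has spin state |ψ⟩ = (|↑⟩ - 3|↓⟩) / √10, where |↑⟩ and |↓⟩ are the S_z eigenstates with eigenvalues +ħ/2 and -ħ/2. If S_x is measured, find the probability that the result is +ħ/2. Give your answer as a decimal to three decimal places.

0.200

|+x⟩ = (|↑⟩ + |↓⟩)/√2, so ⟨+x|ψ⟩ = (-2) / (√2·√10).
P = |-2|² / 20 = 4/20.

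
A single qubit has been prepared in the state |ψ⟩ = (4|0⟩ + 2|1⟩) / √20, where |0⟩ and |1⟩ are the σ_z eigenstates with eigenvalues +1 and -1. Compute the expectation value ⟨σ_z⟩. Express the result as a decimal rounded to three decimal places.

⟨σ_z⟩ = |a|² - |b|² divided by |a|²+|b|², with a, b the |0⟩, |1⟩ amplitudes.
= (16 - 4)/20 = 12/20.

0.600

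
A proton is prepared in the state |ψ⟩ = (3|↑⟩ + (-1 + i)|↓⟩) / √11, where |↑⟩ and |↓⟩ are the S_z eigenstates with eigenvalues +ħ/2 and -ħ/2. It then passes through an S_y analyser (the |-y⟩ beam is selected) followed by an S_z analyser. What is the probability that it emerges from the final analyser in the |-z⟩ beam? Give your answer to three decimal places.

0.114

First analyser (S_y): P(|-y⟩) = |⟨-y|ψ⟩|² = 5/22.
After stage 1 the state is |-y⟩; P(|-z⟩) = |⟨-z|-y⟩|² = 1/2.
Joint probability = 5/22 × 1/2 = 0.114.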